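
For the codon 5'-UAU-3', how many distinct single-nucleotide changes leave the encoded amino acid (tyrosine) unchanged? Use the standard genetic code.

1

Position 1: none → 0 synonymous.
Position 2: none → 0 synonymous.
Position 3: UAC → 1 synonymous.
Total: 0 + 0 + 1 = 1.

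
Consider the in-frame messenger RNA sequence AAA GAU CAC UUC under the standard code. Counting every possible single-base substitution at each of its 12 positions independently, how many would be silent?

Codon 1 (AAA, Lys): 1 synonymous substitution.
Codon 2 (GAU, Asp): 1 synonymous substitution.
Codon 3 (CAC, His): 1 synonymous substitution.
Codon 4 (UUC, Phe): 1 synonymous substitution.
Total: 1 + 1 + 1 + 1 = 4.

4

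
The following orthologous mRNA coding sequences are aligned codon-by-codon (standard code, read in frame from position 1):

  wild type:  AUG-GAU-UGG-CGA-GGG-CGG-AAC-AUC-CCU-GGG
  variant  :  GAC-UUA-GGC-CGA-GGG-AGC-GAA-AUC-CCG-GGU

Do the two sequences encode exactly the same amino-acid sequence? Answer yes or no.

no

Codon 1: AUG Met / GAC Asp — nonsynonymous.
Codon 2: GAU Asp / UUA Leu — nonsynonymous.
Codon 3: UGG Trp / GGC Gly — nonsynonymous.
Codon 4: CGA Arg / CGA Arg — identical.
Codon 5: GGG Gly / GGG Gly — identical.
Codon 6: CGG Arg / AGC Ser — nonsynonymous.
Codon 7: AAC Asn / GAA Glu — nonsynonymous.
Codon 8: AUC Ile / AUC Ile — identical.
Codon 9: CCU Pro / CCG Pro — synonymous.
Codon 10: GGG Gly / GGU Gly — synonymous.
Nonsynonymous differences: 5 → different protein.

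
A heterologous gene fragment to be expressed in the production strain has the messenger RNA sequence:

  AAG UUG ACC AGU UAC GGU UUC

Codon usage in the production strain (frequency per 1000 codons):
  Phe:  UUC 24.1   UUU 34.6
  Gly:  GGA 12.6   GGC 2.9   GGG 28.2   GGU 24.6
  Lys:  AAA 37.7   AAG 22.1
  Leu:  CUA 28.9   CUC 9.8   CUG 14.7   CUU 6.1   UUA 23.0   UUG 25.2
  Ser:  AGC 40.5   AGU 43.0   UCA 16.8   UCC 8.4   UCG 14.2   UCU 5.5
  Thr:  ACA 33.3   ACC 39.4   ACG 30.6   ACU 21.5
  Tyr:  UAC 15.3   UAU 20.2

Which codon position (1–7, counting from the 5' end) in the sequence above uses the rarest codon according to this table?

Codon 1 AAG (Lys): 22.1 per 1000.
Codon 2 UUG (Leu): 25.2 per 1000.
Codon 3 ACC (Thr): 39.4 per 1000.
Codon 4 AGU (Ser): 43.0 per 1000.
Codon 5 UAC (Tyr): 15.3 per 1000.
Codon 6 GGU (Gly): 24.6 per 1000.
Codon 7 UUC (Phe): 24.1 per 1000.
Lowest frequency is 15.3 at codon 5.

5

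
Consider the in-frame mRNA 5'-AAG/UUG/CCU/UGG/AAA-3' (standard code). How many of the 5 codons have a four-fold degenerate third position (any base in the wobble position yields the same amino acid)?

1

Codon 1 AAG (Lys): third position 2-fold.
Codon 2 UUG (Leu): third position 2-fold.
Codon 3 CCU (Pro): third position 4-fold.
Codon 4 UGG (Trp): third position 1-fold.
Codon 5 AAA (Lys): third position 2-fold.
Four-fold degenerate third positions: 1.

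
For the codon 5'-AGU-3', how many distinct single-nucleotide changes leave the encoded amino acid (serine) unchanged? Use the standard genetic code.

1

Position 1: none → 0 synonymous.
Position 2: none → 0 synonymous.
Position 3: AGC → 1 synonymous.
Total: 0 + 0 + 1 = 1.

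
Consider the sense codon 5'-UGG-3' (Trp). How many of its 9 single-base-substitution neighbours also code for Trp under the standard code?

0

Position 1: none → 0 synonymous.
Position 2: none → 0 synonymous.
Position 3: none → 0 synonymous.
Total: 0 + 0 + 0 = 0.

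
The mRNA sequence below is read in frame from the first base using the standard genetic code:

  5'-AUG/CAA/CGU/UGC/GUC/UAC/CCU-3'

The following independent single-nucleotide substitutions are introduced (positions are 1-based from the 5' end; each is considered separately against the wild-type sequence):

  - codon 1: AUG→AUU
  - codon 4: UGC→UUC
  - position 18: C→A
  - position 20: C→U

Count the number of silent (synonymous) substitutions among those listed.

Codon 1: AUG (Met) → AUU (Ile) — missense.
Codon 4: UGC (Cys) → UUC (Phe) — missense.
Codon 6: UAC (Tyr) → UAA (Stop) — nonsense.
Codon 7: CCU (Pro) → CUU (Leu) — missense.
Synonymous: 0 of 4.

0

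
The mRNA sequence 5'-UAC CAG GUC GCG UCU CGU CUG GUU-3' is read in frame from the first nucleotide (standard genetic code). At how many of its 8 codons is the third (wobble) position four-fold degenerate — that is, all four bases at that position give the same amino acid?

Codon 1 UAC (Tyr): third position 2-fold.
Codon 2 CAG (Gln): third position 2-fold.
Codon 3 GUC (Val): third position 4-fold.
Codon 4 GCG (Ala): third position 4-fold.
Codon 5 UCU (Ser): third position 4-fold.
Codon 6 CGU (Arg): third position 4-fold.
Codon 7 CUG (Leu): third position 4-fold.
Codon 8 GUU (Val): third position 4-fold.
Four-fold degenerate third positions: 6.

6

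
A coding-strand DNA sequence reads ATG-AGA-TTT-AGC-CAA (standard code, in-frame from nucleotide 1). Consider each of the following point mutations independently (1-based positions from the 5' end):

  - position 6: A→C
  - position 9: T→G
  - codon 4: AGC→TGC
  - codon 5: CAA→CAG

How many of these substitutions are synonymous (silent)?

1

Codon 2: AGA (Arg) → AGC (Ser) — missense.
Codon 3: TTT (Phe) → TTG (Leu) — missense.
Codon 4: AGC (Ser) → TGC (Cys) — missense.
Codon 5: CAA (Gln) → CAG (Gln) — synonymous.
Synonymous: 1 of 4.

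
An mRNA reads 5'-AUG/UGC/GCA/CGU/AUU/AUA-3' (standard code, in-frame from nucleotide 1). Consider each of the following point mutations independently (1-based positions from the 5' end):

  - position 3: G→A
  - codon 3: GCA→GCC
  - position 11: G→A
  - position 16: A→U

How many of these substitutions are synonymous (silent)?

Codon 1: AUG (Met) → AUA (Ile) — missense.
Codon 3: GCA (Ala) → GCC (Ala) — synonymous.
Codon 4: CGU (Arg) → CAU (His) — missense.
Codon 6: AUA (Ile) → UUA (Leu) — missense.
Synonymous: 1 of 4.

1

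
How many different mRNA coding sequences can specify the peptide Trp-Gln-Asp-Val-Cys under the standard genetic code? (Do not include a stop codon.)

32

Trp: 1 codon.
Gln: 2 codons.
Asp: 2 codons.
Val: 4 codons.
Cys: 2 codons.
1 × 2 × 2 × 4 × 2 = 32.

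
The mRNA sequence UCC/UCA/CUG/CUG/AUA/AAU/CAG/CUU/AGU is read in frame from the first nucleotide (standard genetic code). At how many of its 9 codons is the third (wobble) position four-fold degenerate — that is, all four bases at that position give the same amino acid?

5

Codon 1 UCC (Ser): third position 4-fold.
Codon 2 UCA (Ser): third position 4-fold.
Codon 3 CUG (Leu): third position 4-fold.
Codon 4 CUG (Leu): third position 4-fold.
Codon 5 AUA (Ile): third position 3-fold.
Codon 6 AAU (Asn): third position 2-fold.
Codon 7 CAG (Gln): third position 2-fold.
Codon 8 CUU (Leu): third position 4-fold.
Codon 9 AGU (Ser): third position 2-fold.
Four-fold degenerate third positions: 5.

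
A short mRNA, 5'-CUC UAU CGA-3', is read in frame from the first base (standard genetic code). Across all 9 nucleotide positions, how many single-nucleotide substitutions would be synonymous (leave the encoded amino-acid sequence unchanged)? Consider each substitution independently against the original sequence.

Codon 1 (CUC, Leu): 3 synonymous substitutions.
Codon 2 (UAU, Tyr): 1 synonymous substitution.
Codon 3 (CGA, Arg): 4 synonymous substitutions.
Total: 3 + 1 + 4 = 8.

8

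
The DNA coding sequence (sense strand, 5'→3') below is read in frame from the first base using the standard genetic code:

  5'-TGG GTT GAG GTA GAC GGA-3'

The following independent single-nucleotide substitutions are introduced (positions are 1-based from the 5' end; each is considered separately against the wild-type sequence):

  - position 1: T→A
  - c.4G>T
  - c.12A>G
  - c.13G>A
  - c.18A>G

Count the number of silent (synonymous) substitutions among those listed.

Codon 1: TGG (Trp) → AGG (Arg) — missense.
Codon 2: GTT (Val) → TTT (Phe) — missense.
Codon 4: GTA (Val) → GTG (Val) — synonymous.
Codon 5: GAC (Asp) → AAC (Asn) — missense.
Codon 6: GGA (Gly) → GGG (Gly) — synonymous.
Synonymous: 2 of 5.

2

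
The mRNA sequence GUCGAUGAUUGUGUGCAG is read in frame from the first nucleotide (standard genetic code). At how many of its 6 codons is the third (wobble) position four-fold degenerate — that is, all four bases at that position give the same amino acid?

Codon 1 GUC (Val): third position 4-fold.
Codon 2 GAU (Asp): third position 2-fold.
Codon 3 GAU (Asp): third position 2-fold.
Codon 4 UGU (Cys): third position 2-fold.
Codon 5 GUG (Val): third position 4-fold.
Codon 6 CAG (Gln): third position 2-fold.
Four-fold degenerate third positions: 2.

2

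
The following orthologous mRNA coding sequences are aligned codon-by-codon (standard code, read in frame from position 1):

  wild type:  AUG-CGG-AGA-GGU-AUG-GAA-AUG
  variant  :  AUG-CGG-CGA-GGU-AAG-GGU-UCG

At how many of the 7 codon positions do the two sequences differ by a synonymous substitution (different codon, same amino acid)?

1

Codon 1: AUG Met / AUG Met — identical.
Codon 2: CGG Arg / CGG Arg — identical.
Codon 3: AGA Arg / CGA Arg — synonymous.
Codon 4: GGU Gly / GGU Gly — identical.
Codon 5: AUG Met / AAG Lys — nonsynonymous.
Codon 6: GAA Glu / GGU Gly — nonsynonymous.
Codon 7: AUG Met / UCG Ser — nonsynonymous.
Synonymous differences: 1.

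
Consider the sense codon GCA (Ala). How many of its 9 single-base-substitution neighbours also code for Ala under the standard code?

Position 1: none → 0 synonymous.
Position 2: none → 0 synonymous.
Position 3: GCU, GCC, GCG → 3 synonymous.
Total: 0 + 0 + 3 = 3.

3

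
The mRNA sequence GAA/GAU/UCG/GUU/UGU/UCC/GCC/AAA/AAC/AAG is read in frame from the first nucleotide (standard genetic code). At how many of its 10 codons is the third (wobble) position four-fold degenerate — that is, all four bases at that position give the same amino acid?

Codon 1 GAA (Glu): third position 2-fold.
Codon 2 GAU (Asp): third position 2-fold.
Codon 3 UCG (Ser): third position 4-fold.
Codon 4 GUU (Val): third position 4-fold.
Codon 5 UGU (Cys): third position 2-fold.
Codon 6 UCC (Ser): third position 4-fold.
Codon 7 GCC (Ala): third position 4-fold.
Codon 8 AAA (Lys): third position 2-fold.
Codon 9 AAC (Asn): third position 2-fold.
Codon 10 AAG (Lys): third position 2-fold.
Four-fold degenerate third positions: 4.

4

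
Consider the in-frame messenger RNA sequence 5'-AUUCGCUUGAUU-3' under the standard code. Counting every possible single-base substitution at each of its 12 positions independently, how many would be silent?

9

Codon 1 (AUU, Ile): 2 synonymous substitutions.
Codon 2 (CGC, Arg): 3 synonymous substitutions.
Codon 3 (UUG, Leu): 2 synonymous substitutions.
Codon 4 (AUU, Ile): 2 synonymous substitutions.
Total: 2 + 3 + 2 + 2 = 9.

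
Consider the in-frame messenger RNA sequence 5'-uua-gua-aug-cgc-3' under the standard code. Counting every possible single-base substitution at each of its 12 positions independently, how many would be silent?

8

Codon 1 (UUA, Leu): 2 synonymous substitutions.
Codon 2 (GUA, Val): 3 synonymous substitutions.
Codon 3 (AUG, Met): 0 synonymous substitutions.
Codon 4 (CGC, Arg): 3 synonymous substitutions.
Total: 2 + 3 + 0 + 3 = 8.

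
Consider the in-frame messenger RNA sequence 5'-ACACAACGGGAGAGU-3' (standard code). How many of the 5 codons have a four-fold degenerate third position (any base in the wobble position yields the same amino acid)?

2

Codon 1 ACA (Thr): third position 4-fold.
Codon 2 CAA (Gln): third position 2-fold.
Codon 3 CGG (Arg): third position 4-fold.
Codon 4 GAG (Glu): third position 2-fold.
Codon 5 AGU (Ser): third position 2-fold.
Four-fold degenerate third positions: 2.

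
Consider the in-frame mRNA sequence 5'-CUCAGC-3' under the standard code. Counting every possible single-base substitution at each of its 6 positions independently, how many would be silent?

4

Codon 1 (CUC, Leu): 3 synonymous substitutions.
Codon 2 (AGC, Ser): 1 synonymous substitution.
Total: 3 + 1 = 4.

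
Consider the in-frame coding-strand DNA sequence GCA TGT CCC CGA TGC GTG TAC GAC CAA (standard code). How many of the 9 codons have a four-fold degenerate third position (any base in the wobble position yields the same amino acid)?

Codon 1 GCA (Ala): third position 4-fold.
Codon 2 TGT (Cys): third position 2-fold.
Codon 3 CCC (Pro): third position 4-fold.
Codon 4 CGA (Arg): third position 4-fold.
Codon 5 TGC (Cys): third position 2-fold.
Codon 6 GTG (Val): third position 4-fold.
Codon 7 TAC (Tyr): third position 2-fold.
Codon 8 GAC (Asp): third position 2-fold.
Codon 9 CAA (Gln): third position 2-fold.
Four-fold degenerate third positions: 4.

4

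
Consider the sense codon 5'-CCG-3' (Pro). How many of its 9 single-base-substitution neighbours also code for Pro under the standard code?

Position 1: none → 0 synonymous.
Position 2: none → 0 synonymous.
Position 3: CCT, CCC, CCA → 3 synonymous.
Total: 0 + 0 + 3 = 3.

3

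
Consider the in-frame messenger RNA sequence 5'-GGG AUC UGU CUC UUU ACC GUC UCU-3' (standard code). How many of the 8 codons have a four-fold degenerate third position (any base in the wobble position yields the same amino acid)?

Codon 1 GGG (Gly): third position 4-fold.
Codon 2 AUC (Ile): third position 3-fold.
Codon 3 UGU (Cys): third position 2-fold.
Codon 4 CUC (Leu): third position 4-fold.
Codon 5 UUU (Phe): third position 2-fold.
Codon 6 ACC (Thr): third position 4-fold.
Codon 7 GUC (Val): third position 4-fold.
Codon 8 UCU (Ser): third position 4-fold.
Four-fold degenerate third positions: 5.

5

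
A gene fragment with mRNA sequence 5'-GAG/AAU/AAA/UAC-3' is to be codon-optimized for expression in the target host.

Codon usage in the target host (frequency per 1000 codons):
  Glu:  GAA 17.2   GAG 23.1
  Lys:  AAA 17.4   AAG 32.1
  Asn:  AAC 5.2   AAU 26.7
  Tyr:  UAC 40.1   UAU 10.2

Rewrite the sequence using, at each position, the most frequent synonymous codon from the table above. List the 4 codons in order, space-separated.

GAG AAU AAG UAC

Codon 1 (Glu): best is GAG at 23.1.
Codon 2 (Asn): best is AAU at 26.7.
Codon 3 (Lys): best is AAG at 32.1.
Codon 4 (Tyr): best is UAC at 40.1.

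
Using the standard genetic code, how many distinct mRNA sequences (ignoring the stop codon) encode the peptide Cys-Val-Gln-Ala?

Cys: 2 codons.
Val: 4 codons.
Gln: 2 codons.
Ala: 4 codons.
2 × 4 × 2 × 4 = 64.

64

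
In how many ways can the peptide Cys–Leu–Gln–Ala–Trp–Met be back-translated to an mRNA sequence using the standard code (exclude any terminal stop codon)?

Cys: 2 codons.
Leu: 6 codons.
Gln: 2 codons.
Ala: 4 codons.
Trp: 1 codon.
Met: 1 codon.
2 × 6 × 2 × 4 × 1 × 1 = 96.

96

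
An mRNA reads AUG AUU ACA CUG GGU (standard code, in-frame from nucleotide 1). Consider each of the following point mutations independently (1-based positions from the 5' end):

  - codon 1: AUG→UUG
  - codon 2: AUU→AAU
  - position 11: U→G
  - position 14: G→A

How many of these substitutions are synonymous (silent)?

Codon 1: AUG (Met) → UUG (Leu) — missense.
Codon 2: AUU (Ile) → AAU (Asn) — missense.
Codon 4: CUG (Leu) → CGG (Arg) — missense.
Codon 5: GGU (Gly) → GAU (Asp) — missense.
Synonymous: 0 of 4.

0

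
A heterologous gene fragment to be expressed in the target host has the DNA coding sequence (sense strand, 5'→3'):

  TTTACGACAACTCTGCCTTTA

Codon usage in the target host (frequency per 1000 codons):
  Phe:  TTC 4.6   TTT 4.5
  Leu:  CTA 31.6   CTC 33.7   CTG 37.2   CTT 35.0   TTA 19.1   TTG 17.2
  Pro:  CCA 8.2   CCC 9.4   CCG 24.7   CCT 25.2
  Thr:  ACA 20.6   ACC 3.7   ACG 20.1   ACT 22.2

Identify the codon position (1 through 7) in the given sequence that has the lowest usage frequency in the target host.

1

Codon 1 TTT (Phe): 4.5 per 1000.
Codon 2 ACG (Thr): 20.1 per 1000.
Codon 3 ACA (Thr): 20.6 per 1000.
Codon 4 ACT (Thr): 22.2 per 1000.
Codon 5 CTG (Leu): 37.2 per 1000.
Codon 6 CCT (Pro): 25.2 per 1000.
Codon 7 TTA (Leu): 19.1 per 1000.
Lowest frequency is 4.5 at codon 1.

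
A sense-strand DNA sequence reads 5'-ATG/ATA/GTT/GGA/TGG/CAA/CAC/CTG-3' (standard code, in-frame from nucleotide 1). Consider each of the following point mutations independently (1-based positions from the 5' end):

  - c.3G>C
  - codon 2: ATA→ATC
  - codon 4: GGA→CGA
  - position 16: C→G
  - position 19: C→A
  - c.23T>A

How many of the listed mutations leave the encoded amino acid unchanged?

1

Codon 1: ATG (Met) → ATC (Ile) — missense.
Codon 2: ATA (Ile) → ATC (Ile) — synonymous.
Codon 4: GGA (Gly) → CGA (Arg) — missense.
Codon 6: CAA (Gln) → GAA (Glu) — missense.
Codon 7: CAC (His) → AAC (Asn) — missense.
Codon 8: CTG (Leu) → CAG (Gln) — missense.
Synonymous: 1 of 6.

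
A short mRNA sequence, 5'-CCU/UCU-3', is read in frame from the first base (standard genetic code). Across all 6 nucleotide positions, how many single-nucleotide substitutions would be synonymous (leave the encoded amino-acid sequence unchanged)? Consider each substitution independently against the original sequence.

Codon 1 (CCU, Pro): 3 synonymous substitutions.
Codon 2 (UCU, Ser): 3 synonymous substitutions.
Total: 3 + 3 = 6.

6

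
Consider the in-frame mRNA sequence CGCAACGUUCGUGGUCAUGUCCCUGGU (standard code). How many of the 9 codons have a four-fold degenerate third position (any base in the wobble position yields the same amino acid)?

7

Codon 1 CGC (Arg): third position 4-fold.
Codon 2 AAC (Asn): third position 2-fold.
Codon 3 GUU (Val): third position 4-fold.
Codon 4 CGU (Arg): third position 4-fold.
Codon 5 GGU (Gly): third position 4-fold.
Codon 6 CAU (His): third position 2-fold.
Codon 7 GUC (Val): third position 4-fold.
Codon 8 CCU (Pro): third position 4-fold.
Codon 9 GGU (Gly): third position 4-fold.
Four-fold degenerate third positions: 7.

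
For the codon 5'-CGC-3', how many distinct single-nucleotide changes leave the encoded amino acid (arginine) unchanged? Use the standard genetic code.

Position 1: none → 0 synonymous.
Position 2: none → 0 synonymous.
Position 3: CGT, CGA, CGG → 3 synonymous.
Total: 0 + 0 + 3 = 3.

3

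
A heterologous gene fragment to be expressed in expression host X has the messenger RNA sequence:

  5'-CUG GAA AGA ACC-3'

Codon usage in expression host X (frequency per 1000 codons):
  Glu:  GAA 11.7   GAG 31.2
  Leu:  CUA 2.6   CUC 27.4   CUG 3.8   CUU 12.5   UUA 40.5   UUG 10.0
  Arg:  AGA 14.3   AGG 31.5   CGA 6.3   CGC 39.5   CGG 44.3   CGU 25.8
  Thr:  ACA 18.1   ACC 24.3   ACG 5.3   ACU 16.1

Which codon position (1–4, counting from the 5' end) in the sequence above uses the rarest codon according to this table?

1

Codon 1 CUG (Leu): 3.8 per 1000.
Codon 2 GAA (Glu): 11.7 per 1000.
Codon 3 AGA (Arg): 14.3 per 1000.
Codon 4 ACC (Thr): 24.3 per 1000.
Lowest frequency is 3.8 at codon 1.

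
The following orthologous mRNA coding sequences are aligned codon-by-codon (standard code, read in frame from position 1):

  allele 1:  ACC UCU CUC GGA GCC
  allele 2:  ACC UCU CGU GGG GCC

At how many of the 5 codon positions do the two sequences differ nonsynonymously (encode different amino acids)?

Codon 1: ACC Thr / ACC Thr — identical.
Codon 2: UCU Ser / UCU Ser — identical.
Codon 3: CUC Leu / CGU Arg — nonsynonymous.
Codon 4: GGA Gly / GGG Gly — synonymous.
Codon 5: GCC Ala / GCC Ala — identical.
Nonsynonymous differences: 1.

1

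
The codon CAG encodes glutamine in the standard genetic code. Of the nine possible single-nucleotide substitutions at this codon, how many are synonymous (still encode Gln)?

Position 1: none → 0 synonymous.
Position 2: none → 0 synonymous.
Position 3: CAA → 1 synonymous.
Total: 0 + 0 + 1 = 1.

1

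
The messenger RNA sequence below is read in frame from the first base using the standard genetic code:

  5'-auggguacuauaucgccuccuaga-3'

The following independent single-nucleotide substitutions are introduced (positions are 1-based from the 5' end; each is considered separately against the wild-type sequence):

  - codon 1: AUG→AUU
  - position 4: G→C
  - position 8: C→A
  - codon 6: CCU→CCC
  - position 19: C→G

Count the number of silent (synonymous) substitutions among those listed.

1

Codon 1: AUG (Met) → AUU (Ile) — missense.
Codon 2: GGU (Gly) → CGU (Arg) — missense.
Codon 3: ACU (Thr) → AAU (Asn) — missense.
Codon 6: CCU (Pro) → CCC (Pro) — synonymous.
Codon 7: CCU (Pro) → GCU (Ala) — missense.
Synonymous: 1 of 5.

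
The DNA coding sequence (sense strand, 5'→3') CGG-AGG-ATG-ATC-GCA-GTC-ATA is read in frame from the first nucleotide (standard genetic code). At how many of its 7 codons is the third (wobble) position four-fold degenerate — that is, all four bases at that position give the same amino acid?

3

Codon 1 CGG (Arg): third position 4-fold.
Codon 2 AGG (Arg): third position 2-fold.
Codon 3 ATG (Met): third position 1-fold.
Codon 4 ATC (Ile): third position 3-fold.
Codon 5 GCA (Ala): third position 4-fold.
Codon 6 GTC (Val): third position 4-fold.
Codon 7 ATA (Ile): third position 3-fold.
Four-fold degenerate third positions: 3.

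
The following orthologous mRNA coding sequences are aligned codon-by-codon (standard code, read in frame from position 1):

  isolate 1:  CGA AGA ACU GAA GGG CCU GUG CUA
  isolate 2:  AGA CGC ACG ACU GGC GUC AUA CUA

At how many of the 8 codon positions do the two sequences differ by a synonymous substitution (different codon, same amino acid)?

4

Codon 1: CGA Arg / AGA Arg — synonymous.
Codon 2: AGA Arg / CGC Arg — synonymous.
Codon 3: ACU Thr / ACG Thr — synonymous.
Codon 4: GAA Glu / ACU Thr — nonsynonymous.
Codon 5: GGG Gly / GGC Gly — synonymous.
Codon 6: CCU Pro / GUC Val — nonsynonymous.
Codon 7: GUG Val / AUA Ile — nonsynonymous.
Codon 8: CUA Leu / CUA Leu — identical.
Synonymous differences: 4.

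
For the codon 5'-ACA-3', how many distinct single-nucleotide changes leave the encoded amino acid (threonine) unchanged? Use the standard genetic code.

3

Position 1: none → 0 synonymous.
Position 2: none → 0 synonymous.
Position 3: ACU, ACC, ACG → 3 synonymous.
Total: 0 + 0 + 3 = 3.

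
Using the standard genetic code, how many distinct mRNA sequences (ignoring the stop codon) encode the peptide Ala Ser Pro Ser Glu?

1152

Ala: 4 codons.
Ser: 6 codons.
Pro: 4 codons.
Ser: 6 codons.
Glu: 2 codons.
4 × 6 × 4 × 6 × 2 = 1152.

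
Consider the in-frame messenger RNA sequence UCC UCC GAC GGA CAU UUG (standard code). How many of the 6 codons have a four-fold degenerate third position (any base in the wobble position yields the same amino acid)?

3

Codon 1 UCC (Ser): third position 4-fold.
Codon 2 UCC (Ser): third position 4-fold.
Codon 3 GAC (Asp): third position 2-fold.
Codon 4 GGA (Gly): third position 4-fold.
Codon 5 CAU (His): third position 2-fold.
Codon 6 UUG (Leu): third position 2-fold.
Four-fold degenerate third positions: 3.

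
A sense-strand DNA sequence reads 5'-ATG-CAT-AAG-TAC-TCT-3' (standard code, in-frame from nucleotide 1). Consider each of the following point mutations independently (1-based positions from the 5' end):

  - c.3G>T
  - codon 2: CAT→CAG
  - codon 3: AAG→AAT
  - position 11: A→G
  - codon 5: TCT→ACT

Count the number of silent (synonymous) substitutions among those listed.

0

Codon 1: ATG (Met) → ATT (Ile) — missense.
Codon 2: CAT (His) → CAG (Gln) — missense.
Codon 3: AAG (Lys) → AAT (Asn) — missense.
Codon 4: TAC (Tyr) → TGC (Cys) — missense.
Codon 5: TCT (Ser) → ACT (Thr) — missense.
Synonymous: 0 of 5.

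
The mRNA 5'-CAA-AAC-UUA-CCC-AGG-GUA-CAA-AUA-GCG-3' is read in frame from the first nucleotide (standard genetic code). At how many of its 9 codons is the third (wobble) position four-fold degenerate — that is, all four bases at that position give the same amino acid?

3

Codon 1 CAA (Gln): third position 2-fold.
Codon 2 AAC (Asn): third position 2-fold.
Codon 3 UUA (Leu): third position 2-fold.
Codon 4 CCC (Pro): third position 4-fold.
Codon 5 AGG (Arg): third position 2-fold.
Codon 6 GUA (Val): third position 4-fold.
Codon 7 CAA (Gln): third position 2-fold.
Codon 8 AUA (Ile): third position 3-fold.
Codon 9 GCG (Ala): third position 4-fold.
Four-fold degenerate third positions: 3.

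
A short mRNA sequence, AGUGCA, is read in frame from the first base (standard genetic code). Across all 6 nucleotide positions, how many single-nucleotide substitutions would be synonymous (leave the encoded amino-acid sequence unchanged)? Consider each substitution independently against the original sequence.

Codon 1 (AGU, Ser): 1 synonymous substitution.
Codon 2 (GCA, Ala): 3 synonymous substitutions.
Total: 1 + 3 = 4.

4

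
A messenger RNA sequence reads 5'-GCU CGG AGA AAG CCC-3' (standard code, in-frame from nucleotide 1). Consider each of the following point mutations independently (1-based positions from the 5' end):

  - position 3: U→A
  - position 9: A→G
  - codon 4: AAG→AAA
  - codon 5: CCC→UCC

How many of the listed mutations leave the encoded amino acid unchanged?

Codon 1: GCU (Ala) → GCA (Ala) — synonymous.
Codon 3: AGA (Arg) → AGG (Arg) — synonymous.
Codon 4: AAG (Lys) → AAA (Lys) — synonymous.
Codon 5: CCC (Pro) → UCC (Ser) — missense.
Synonymous: 3 of 4.

3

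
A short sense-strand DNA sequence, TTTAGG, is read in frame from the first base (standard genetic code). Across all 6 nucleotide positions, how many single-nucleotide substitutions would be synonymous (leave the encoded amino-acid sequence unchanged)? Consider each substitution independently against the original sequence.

3

Codon 1 (TTT, Phe): 1 synonymous substitution.
Codon 2 (AGG, Arg): 2 synonymous substitutions.
Total: 1 + 2 = 3.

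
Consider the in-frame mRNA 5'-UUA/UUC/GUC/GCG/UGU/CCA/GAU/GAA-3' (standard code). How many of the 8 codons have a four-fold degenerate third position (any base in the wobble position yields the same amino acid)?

3

Codon 1 UUA (Leu): third position 2-fold.
Codon 2 UUC (Phe): third position 2-fold.
Codon 3 GUC (Val): third position 4-fold.
Codon 4 GCG (Ala): third position 4-fold.
Codon 5 UGU (Cys): third position 2-fold.
Codon 6 CCA (Pro): third position 4-fold.
Codon 7 GAU (Asp): third position 2-fold.
Codon 8 GAA (Glu): third position 2-fold.
Four-fold degenerate third positions: 3.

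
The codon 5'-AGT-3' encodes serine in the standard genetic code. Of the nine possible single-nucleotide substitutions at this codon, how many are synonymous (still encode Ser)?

Position 1: none → 0 synonymous.
Position 2: none → 0 synonymous.
Position 3: AGC → 1 synonymous.
Total: 0 + 0 + 1 = 1.

1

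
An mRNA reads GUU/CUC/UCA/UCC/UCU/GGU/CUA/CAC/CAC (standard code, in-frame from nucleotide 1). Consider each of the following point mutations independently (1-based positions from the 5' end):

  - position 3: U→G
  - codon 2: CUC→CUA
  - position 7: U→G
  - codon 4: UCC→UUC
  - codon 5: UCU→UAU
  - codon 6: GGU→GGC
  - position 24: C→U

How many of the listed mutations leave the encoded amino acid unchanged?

4

Codon 1: GUU (Val) → GUG (Val) — synonymous.
Codon 2: CUC (Leu) → CUA (Leu) — synonymous.
Codon 3: UCA (Ser) → GCA (Ala) — missense.
Codon 4: UCC (Ser) → UUC (Phe) — missense.
Codon 5: UCU (Ser) → UAU (Tyr) — missense.
Codon 6: GGU (Gly) → GGC (Gly) — synonymous.
Codon 8: CAC (His) → CAU (His) — synonymous.
Synonymous: 4 of 7.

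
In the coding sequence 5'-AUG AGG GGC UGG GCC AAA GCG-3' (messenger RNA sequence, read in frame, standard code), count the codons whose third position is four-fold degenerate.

Codon 1 AUG (Met): third position 1-fold.
Codon 2 AGG (Arg): third position 2-fold.
Codon 3 GGC (Gly): third position 4-fold.
Codon 4 UGG (Trp): third position 1-fold.
Codon 5 GCC (Ala): third position 4-fold.
Codon 6 AAA (Lys): third position 2-fold.
Codon 7 GCG (Ala): third position 4-fold.
Four-fold degenerate third positions: 3.

3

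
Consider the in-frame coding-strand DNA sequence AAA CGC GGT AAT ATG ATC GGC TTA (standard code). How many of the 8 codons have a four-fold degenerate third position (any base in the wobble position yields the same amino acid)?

Codon 1 AAA (Lys): third position 2-fold.
Codon 2 CGC (Arg): third position 4-fold.
Codon 3 GGT (Gly): third position 4-fold.
Codon 4 AAT (Asn): third position 2-fold.
Codon 5 ATG (Met): third position 1-fold.
Codon 6 ATC (Ile): third position 3-fold.
Codon 7 GGC (Gly): third position 4-fold.
Codon 8 TTA (Leu): third position 2-fold.
Four-fold degenerate third positions: 3.

3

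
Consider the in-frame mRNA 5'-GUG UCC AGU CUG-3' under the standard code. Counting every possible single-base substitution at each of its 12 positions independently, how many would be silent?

Codon 1 (GUG, Val): 3 synonymous substitutions.
Codon 2 (UCC, Ser): 3 synonymous substitutions.
Codon 3 (AGU, Ser): 1 synonymous substitution.
Codon 4 (CUG, Leu): 4 synonymous substitutions.
Total: 3 + 3 + 1 + 4 = 11.

11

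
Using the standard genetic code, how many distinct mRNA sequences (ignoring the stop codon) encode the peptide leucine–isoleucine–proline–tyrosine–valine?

576

Leu: 6 codons.
Ile: 3 codons.
Pro: 4 codons.
Tyr: 2 codons.
Val: 4 codons.
6 × 3 × 4 × 2 × 4 = 576.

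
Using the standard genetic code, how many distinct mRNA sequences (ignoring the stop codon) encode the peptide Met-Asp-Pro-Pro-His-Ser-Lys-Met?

Met: 1 codon.
Asp: 2 codons.
Pro: 4 codons.
Pro: 4 codons.
His: 2 codons.
Ser: 6 codons.
Lys: 2 codons.
Met: 1 codon.
1 × 2 × 4 × 4 × 2 × 6 × 2 × 1 = 768.

768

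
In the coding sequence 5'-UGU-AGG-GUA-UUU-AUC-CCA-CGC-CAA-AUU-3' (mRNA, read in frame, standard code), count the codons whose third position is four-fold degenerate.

3

Codon 1 UGU (Cys): third position 2-fold.
Codon 2 AGG (Arg): third position 2-fold.
Codon 3 GUA (Val): third position 4-fold.
Codon 4 UUU (Phe): third position 2-fold.
Codon 5 AUC (Ile): third position 3-fold.
Codon 6 CCA (Pro): third position 4-fold.
Codon 7 CGC (Arg): third position 4-fold.
Codon 8 CAA (Gln): third position 2-fold.
Codon 9 AUU (Ile): third position 3-fold.
Four-fold degenerate third positions: 3.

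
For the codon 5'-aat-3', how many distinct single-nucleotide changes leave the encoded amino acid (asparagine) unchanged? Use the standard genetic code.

Position 1: none → 0 synonymous.
Position 2: none → 0 synonymous.
Position 3: AAC → 1 synonymous.
Total: 0 + 0 + 1 = 1.

1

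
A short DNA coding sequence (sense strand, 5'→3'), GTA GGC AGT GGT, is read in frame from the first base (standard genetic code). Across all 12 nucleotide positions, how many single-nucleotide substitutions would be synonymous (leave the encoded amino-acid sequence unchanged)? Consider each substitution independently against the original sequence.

10

Codon 1 (GTA, Val): 3 synonymous substitutions.
Codon 2 (GGC, Gly): 3 synonymous substitutions.
Codon 3 (AGT, Ser): 1 synonymous substitution.
Codon 4 (GGT, Gly): 3 synonymous substitutions.
Total: 3 + 3 + 1 + 3 = 10.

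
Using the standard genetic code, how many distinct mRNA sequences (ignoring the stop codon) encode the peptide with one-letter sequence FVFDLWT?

768

Phe: 2 codons.
Val: 4 codons.
Phe: 2 codons.
Asp: 2 codons.
Leu: 6 codons.
Trp: 1 codon.
Thr: 4 codons.
2 × 4 × 2 × 2 × 6 × 1 × 4 = 768.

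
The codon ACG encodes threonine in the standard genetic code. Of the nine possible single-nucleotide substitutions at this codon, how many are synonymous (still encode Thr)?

3

Position 1: none → 0 synonymous.
Position 2: none → 0 synonymous.
Position 3: ACT, ACC, ACA → 3 synonymous.
Total: 0 + 0 + 3 = 3.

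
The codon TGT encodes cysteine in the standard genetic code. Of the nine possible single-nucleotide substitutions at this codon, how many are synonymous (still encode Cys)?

Position 1: none → 0 synonymous.
Position 2: none → 0 synonymous.
Position 3: TGC → 1 synonymous.
Total: 0 + 0 + 1 = 1.

1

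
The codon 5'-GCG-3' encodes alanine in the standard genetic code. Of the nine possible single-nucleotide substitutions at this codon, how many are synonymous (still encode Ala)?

3

Position 1: none → 0 synonymous.
Position 2: none → 0 synonymous.
Position 3: GCT, GCC, GCA → 3 synonymous.
Total: 0 + 0 + 3 = 3.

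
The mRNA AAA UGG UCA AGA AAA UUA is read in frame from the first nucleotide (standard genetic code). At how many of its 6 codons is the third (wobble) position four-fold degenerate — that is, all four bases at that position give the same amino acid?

1

Codon 1 AAA (Lys): third position 2-fold.
Codon 2 UGG (Trp): third position 1-fold.
Codon 3 UCA (Ser): third position 4-fold.
Codon 4 AGA (Arg): third position 2-fold.
Codon 5 AAA (Lys): third position 2-fold.
Codon 6 UUA (Leu): third position 2-fold.
Four-fold degenerate third positions: 1.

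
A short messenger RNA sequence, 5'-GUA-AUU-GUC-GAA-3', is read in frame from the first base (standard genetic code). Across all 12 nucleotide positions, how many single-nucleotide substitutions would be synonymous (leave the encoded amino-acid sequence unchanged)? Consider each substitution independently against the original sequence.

9

Codon 1 (GUA, Val): 3 synonymous substitutions.
Codon 2 (AUU, Ile): 2 synonymous substitutions.
Codon 3 (GUC, Val): 3 synonymous substitutions.
Codon 4 (GAA, Glu): 1 synonymous substitution.
Total: 3 + 2 + 3 + 1 = 9.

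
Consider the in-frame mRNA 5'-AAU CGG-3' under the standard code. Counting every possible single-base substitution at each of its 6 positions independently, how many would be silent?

5

Codon 1 (AAU, Asn): 1 synonymous substitution.
Codon 2 (CGG, Arg): 4 synonymous substitutions.
Total: 1 + 4 = 5.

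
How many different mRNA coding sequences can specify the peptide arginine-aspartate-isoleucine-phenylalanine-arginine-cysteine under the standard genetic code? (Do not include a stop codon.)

Arg: 6 codons.
Asp: 2 codons.
Ile: 3 codons.
Phe: 2 codons.
Arg: 6 codons.
Cys: 2 codons.
6 × 2 × 3 × 2 × 6 × 2 = 864.

864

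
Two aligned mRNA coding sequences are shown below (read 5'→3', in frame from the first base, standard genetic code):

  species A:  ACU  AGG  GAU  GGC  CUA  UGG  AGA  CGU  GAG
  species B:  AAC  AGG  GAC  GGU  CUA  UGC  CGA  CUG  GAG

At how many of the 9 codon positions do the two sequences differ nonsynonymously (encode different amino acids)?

Codon 1: ACU Thr / AAC Asn — nonsynonymous.
Codon 2: AGG Arg / AGG Arg — identical.
Codon 3: GAU Asp / GAC Asp — synonymous.
Codon 4: GGC Gly / GGU Gly — synonymous.
Codon 5: CUA Leu / CUA Leu — identical.
Codon 6: UGG Trp / UGC Cys — nonsynonymous.
Codon 7: AGA Arg / CGA Arg — synonymous.
Codon 8: CGU Arg / CUG Leu — nonsynonymous.
Codon 9: GAG Glu / GAG Glu — identical.
Nonsynonymous differences: 3.

3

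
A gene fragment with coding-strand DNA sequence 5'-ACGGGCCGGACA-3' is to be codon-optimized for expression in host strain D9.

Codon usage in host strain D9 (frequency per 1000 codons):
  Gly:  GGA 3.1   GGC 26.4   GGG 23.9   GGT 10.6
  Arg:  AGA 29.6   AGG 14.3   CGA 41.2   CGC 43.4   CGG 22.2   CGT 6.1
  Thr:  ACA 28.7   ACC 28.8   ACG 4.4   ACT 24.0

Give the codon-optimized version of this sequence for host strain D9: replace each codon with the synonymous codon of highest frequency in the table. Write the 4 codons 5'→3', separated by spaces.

ACC GGC CGC ACC

Codon 1 (Thr): best is ACC at 28.8.
Codon 2 (Gly): best is GGC at 26.4.
Codon 3 (Arg): best is CGC at 43.4.
Codon 4 (Thr): best is ACC at 28.8.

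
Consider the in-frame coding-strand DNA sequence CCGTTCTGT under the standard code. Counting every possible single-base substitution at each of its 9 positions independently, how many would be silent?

5

Codon 1 (CCG, Pro): 3 synonymous substitutions.
Codon 2 (TTC, Phe): 1 synonymous substitution.
Codon 3 (TGT, Cys): 1 synonymous substitution.
Total: 3 + 1 + 1 = 5.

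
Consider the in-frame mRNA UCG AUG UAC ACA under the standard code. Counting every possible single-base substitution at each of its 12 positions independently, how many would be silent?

Codon 1 (UCG, Ser): 3 synonymous substitutions.
Codon 2 (AUG, Met): 0 synonymous substitutions.
Codon 3 (UAC, Tyr): 1 synonymous substitution.
Codon 4 (ACA, Thr): 3 synonymous substitutions.
Total: 3 + 0 + 1 + 3 = 7.

7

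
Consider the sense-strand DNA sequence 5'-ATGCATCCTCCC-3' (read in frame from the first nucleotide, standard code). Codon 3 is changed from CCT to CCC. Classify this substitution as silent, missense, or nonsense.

Position 9 falls in codon 3: CCT → Pro.
After the substitution the codon is CCC → Pro.
Both encode Pro, so the change is synonymous.

silent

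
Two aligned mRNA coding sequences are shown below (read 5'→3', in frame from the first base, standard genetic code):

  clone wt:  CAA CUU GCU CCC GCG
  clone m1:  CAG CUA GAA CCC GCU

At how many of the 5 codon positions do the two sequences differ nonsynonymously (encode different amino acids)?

Codon 1: CAA Gln / CAG Gln — synonymous.
Codon 2: CUU Leu / CUA Leu — synonymous.
Codon 3: GCU Ala / GAA Glu — nonsynonymous.
Codon 4: CCC Pro / CCC Pro — identical.
Codon 5: GCG Ala / GCU Ala — synonymous.
Nonsynonymous differences: 1.

1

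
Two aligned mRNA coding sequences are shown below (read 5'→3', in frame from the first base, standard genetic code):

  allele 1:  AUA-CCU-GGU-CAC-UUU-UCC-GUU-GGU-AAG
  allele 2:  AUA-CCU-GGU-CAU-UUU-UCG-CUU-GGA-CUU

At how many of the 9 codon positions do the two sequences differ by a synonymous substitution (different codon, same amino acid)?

Codon 1: AUA Ile / AUA Ile — identical.
Codon 2: CCU Pro / CCU Pro — identical.
Codon 3: GGU Gly / GGU Gly — identical.
Codon 4: CAC His / CAU His — synonymous.
Codon 5: UUU Phe / UUU Phe — identical.
Codon 6: UCC Ser / UCG Ser — synonymous.
Codon 7: GUU Val / CUU Leu — nonsynonymous.
Codon 8: GGU Gly / GGA Gly — synonymous.
Codon 9: AAG Lys / CUU Leu — nonsynonymous.
Synonymous differences: 3.

3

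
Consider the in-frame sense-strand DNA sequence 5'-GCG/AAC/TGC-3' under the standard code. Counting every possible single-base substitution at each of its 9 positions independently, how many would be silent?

Codon 1 (GCG, Ala): 3 synonymous substitutions.
Codon 2 (AAC, Asn): 1 synonymous substitution.
Codon 3 (TGC, Cys): 1 synonymous substitution.
Total: 3 + 1 + 1 = 5.

5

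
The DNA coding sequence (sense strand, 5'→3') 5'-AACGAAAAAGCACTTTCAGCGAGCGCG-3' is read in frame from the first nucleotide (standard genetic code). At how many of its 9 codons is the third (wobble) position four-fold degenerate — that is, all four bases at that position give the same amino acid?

Codon 1 AAC (Asn): third position 2-fold.
Codon 2 GAA (Glu): third position 2-fold.
Codon 3 AAA (Lys): third position 2-fold.
Codon 4 GCA (Ala): third position 4-fold.
Codon 5 CTT (Leu): third position 4-fold.
Codon 6 TCA (Ser): third position 4-fold.
Codon 7 GCG (Ala): third position 4-fold.
Codon 8 AGC (Ser): third position 2-fold.
Codon 9 GCG (Ala): third position 4-fold.
Four-fold degenerate third positions: 5.

5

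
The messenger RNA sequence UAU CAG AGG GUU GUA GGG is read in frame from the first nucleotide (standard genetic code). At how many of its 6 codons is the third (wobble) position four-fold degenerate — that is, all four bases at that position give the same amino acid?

3

Codon 1 UAU (Tyr): third position 2-fold.
Codon 2 CAG (Gln): third position 2-fold.
Codon 3 AGG (Arg): third position 2-fold.
Codon 4 GUU (Val): third position 4-fold.
Codon 5 GUA (Val): third position 4-fold.
Codon 6 GGG (Gly): third position 4-fold.
Four-fold degenerate third positions: 3.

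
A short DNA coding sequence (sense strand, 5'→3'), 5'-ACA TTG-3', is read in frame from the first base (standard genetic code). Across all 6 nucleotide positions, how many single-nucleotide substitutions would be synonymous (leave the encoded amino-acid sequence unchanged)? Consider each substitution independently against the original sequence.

Codon 1 (ACA, Thr): 3 synonymous substitutions.
Codon 2 (TTG, Leu): 2 synonymous substitutions.
Total: 3 + 2 = 5.

5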